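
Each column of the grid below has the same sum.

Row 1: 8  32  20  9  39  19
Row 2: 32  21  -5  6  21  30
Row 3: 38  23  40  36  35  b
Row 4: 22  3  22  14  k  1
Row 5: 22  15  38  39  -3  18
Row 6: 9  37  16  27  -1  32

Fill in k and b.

Column 1 sums to 131 and so does column 3; that's the common total.
In column 5 the known cells total 91, leaving 131 − 91 = 40.
In column 6 the known cells total 100, leaving 131 − 100 = 31.

k = 40, b = 31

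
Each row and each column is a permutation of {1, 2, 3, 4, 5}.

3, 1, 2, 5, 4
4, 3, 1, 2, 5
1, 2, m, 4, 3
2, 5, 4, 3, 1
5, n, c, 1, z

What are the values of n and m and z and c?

n = 4, m = 5, z = 2, c = 3

For row 5, column 5: column 5 already has {1, 3, 4, 5}; that leaves 2.
For row 5, column 2: column 2 already has {1, 2, 3, 5}; that leaves 4.
For row 5, column 3: row 5 already has {1, 2, 4, 5}; that leaves 3.
Cell (3,3): row 3 already has {1, 2, 3, 4} → 5.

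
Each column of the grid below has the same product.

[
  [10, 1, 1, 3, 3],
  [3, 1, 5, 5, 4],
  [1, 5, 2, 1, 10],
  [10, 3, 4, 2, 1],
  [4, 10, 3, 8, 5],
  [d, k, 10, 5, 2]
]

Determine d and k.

Columns 3 and 4 each multiply to 1200, so every column has product 1200.
Column 1: 10×3×1×10×4 = 1200, so the missing entry is 1200 ÷ 1200 = 1.
Column 2: 1×1×5×3×10 = 150, so the missing entry is 1200 ÷ 150 = 8.

d = 1, k = 8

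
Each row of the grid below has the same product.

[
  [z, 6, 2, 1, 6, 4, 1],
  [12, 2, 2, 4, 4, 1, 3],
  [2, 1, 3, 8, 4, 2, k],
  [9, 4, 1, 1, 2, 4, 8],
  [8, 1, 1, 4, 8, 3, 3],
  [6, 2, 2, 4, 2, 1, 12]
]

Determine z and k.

Rows 2 and 6 each multiply to 2304, so every row has product 2304.
Row 1: 6×2×1×6×4×1 = 288, so the missing entry is 2304 ÷ 288 = 8.
Row 3: 2×1×3×8×4×2 = 384, so the missing entry is 2304 ÷ 384 = 6.

z = 8, k = 6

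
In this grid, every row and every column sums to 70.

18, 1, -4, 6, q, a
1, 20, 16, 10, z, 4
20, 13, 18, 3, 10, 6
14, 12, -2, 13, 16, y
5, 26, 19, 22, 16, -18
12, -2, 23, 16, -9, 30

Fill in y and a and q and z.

y = 17, a = 31, q = 18, z = 19

Row 2: 1 + 20 + 16 + 10 + 4 = 51, so its missing entry is 70 − 51 = 19.
Column 5: 19 + 10 + 16 + 16 − 9 = 52, so its missing entry is 70 − 52 = 18.
Row 4: 14 + 12 − 2 + 13 + 16 = 53, so its missing entry is 70 − 53 = 17.
Row 1: 18 + 1 − 4 + 6 + 18 = 39, so its missing entry is 70 − 39 = 31.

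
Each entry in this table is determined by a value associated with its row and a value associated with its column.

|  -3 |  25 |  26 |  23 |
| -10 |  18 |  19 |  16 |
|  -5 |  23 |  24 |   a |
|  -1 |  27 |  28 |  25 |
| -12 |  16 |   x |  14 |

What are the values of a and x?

a = 21, x = 17

The difference between any two rows is the same in every column — this is an addition table with the headers hidden.
Row 3 minus row 1 is 23 − 25 = -2, so its entry in column 4 is 23 + (-2) = 21.
Row 5 minus row 1 is 16 − 25 = -9, so its entry in column 3 is 26 + (-9) = 17.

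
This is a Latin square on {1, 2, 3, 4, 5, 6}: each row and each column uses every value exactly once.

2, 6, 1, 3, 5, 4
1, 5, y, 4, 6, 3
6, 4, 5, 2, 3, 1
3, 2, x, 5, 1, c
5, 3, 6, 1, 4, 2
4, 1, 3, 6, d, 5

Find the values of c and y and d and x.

c = 6, y = 2, d = 2, x = 4

Cell (2,3): row 2 already has {1, 3, 4, 5, 6} → 2.
For row 4, column 3: column 3 already has {1, 2, 3, 5, 6}; that leaves 4.
Cell (6,5): row 6 already has {1, 3, 4, 5, 6} → 2.
For row 4, column 6: row 4 already has {1, 2, 3, 4, 5}; that leaves 6.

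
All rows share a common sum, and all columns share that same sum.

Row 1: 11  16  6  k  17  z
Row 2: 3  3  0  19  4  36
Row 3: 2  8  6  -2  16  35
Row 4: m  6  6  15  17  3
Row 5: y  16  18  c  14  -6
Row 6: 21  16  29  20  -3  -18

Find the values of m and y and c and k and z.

Rows 2 and 3 both sum to 65, so that's the common total.
Row 4 has 6 + 6 + 15 + 17 + 3 = 47; the blank must be 65 − 47 = 18.
Column 1 has 11 + 3 + 2 + 18 + 21 = 55; the blank must be 65 − 55 = 10.
Row 5 has 10 + 16 + 18 + 14 − 6 = 52; the blank must be 65 − 52 = 13.
Column 4 has 19 − 2 + 15 + 13 + 20 = 65; the blank must be 65 − 65 = 0.
Row 1 has 11 + 16 + 6 + 0 + 17 = 50; the blank must be 65 − 50 = 15.

m = 18, y = 10, c = 13, k = 0, z = 15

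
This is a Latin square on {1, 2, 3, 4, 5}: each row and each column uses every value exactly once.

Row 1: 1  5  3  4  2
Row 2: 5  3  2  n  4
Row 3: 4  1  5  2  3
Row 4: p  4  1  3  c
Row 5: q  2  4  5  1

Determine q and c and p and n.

Cell (5,1): row 5 already has {1, 2, 4, 5} → 3.
At (row 2, col 4): row 2 already has {2, 3, 4, 5}, so the value is 1.
Cell (4,5): column 5 already has {1, 2, 3, 4} → 5.
At (row 4, col 1): row 4 already has {1, 3, 4, 5}, so the value is 2.

q = 3, c = 5, p = 2, n = 1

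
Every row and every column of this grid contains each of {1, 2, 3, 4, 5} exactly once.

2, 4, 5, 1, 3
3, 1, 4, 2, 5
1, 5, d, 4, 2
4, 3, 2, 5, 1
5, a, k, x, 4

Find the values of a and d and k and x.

Cell (5,4): column 4 already has {1, 2, 4, 5} → 3.
At (row 5, col 2): column 2 already has {1, 3, 4, 5}, so the value is 2.
For row 5, column 3: row 5 already has {2, 3, 4, 5}; that leaves 1.
Cell (3,3): row 3 already has {1, 2, 4, 5} → 3.

a = 2, d = 3, k = 1, x = 3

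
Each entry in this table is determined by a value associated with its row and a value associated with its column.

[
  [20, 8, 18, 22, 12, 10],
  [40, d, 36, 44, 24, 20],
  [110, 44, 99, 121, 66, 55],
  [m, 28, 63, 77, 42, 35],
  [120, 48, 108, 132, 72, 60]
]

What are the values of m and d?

m = 70, d = 16

Each row is a constant multiple of every other row — this is a multiplication table with the headers hidden.
Row 4 is 77/22 = 7/2 times row 1, so its entry in column 1 is 20 × 7/2 = 70.
Row 2 is 44/22 = 2/1 times row 1, so its entry in column 2 is 8 × 2/1 = 16.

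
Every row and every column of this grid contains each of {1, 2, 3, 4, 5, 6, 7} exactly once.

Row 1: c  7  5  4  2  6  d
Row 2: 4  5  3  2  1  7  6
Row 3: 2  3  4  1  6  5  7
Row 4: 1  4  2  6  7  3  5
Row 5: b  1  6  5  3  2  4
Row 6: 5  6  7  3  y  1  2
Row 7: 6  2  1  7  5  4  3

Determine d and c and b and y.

d = 1, c = 3, b = 7, y = 4

At (row 6, col 5): row 6 already has {1, 2, 3, 5, 6, 7}, so the value is 4.
For row 5, column 1: row 5 already has {1, 2, 3, 4, 5, 6}; that leaves 7.
For row 1, column 7: column 7 already has {2, 3, 4, 5, 6, 7}; that leaves 1.
Cell (1,1): row 1 already has {1, 2, 4, 5, 6, 7} → 3.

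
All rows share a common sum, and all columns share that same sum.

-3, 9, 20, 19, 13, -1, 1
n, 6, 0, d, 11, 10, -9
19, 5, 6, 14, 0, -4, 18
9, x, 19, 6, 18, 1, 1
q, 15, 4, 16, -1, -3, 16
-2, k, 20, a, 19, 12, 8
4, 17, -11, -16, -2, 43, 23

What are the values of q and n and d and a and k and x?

Rows 1 and 3 both sum to 58, so that's the common total.
The known cells in row 5 total 47, leaving 58 − 47 = 11 for the blank.
The known cells in row 4 total 54, leaving 58 − 54 = 4 for the blank.
The known cells in column 2 total 56, leaving 58 − 56 = 2 for the blank.
The known cells in row 6 total 59, leaving 58 − 59 = -1 for the blank.
The known cells in column 1 total 38, leaving 58 − 38 = 20 for the blank.
The known cells in row 2 total 38, leaving 58 − 38 = 20 for the blank.

q = 11, n = 20, d = 20, a = -1, k = 2, x = 4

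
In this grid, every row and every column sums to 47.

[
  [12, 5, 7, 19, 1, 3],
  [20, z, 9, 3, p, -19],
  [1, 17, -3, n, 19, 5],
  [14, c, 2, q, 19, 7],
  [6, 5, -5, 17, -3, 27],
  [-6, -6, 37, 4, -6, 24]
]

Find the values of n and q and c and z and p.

n = 8, q = -4, c = 9, z = 17, p = 17

Column 5 has 1 + 19 + 19 − 3 − 6 = 30; the blank must be 47 − 30 = 17.
Row 2 has 20 + 9 + 3 + 17 − 19 = 30; the blank must be 47 − 30 = 17.
Column 2 has 5 + 17 + 17 + 5 − 6 = 38; the blank must be 47 − 38 = 9.
Row 3 has 1 + 17 − 3 + 19 + 5 = 39; the blank must be 47 − 39 = 8.
Row 4 has 14 + 9 + 2 + 19 + 7 = 51; the blank must be 47 − 51 = -4.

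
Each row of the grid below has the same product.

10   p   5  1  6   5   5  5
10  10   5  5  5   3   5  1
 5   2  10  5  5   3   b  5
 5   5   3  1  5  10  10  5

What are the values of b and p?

b = 5, p = 5

Rows 2 and 4 each multiply to 187500, so every row has product 187500.
Row 3: 5×2×10×5×5×3×5 = 37500, so the missing entry is 187500 ÷ 37500 = 5.
Row 1: 10×5×1×6×5×5×5 = 37500, so the missing entry is 187500 ÷ 37500 = 5.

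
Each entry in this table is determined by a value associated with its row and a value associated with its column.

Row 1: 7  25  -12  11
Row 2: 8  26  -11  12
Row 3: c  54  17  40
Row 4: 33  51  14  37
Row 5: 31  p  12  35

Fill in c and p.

c = 36, p = 49

The difference between any two rows is the same in every column — this is an addition table with the headers hidden.
Row 3 minus row 1 is 40 − 11 = 29, so its entry in column 1 is 7 + 29 = 36.
Row 5 minus row 1 is 35 − 11 = 24, so its entry in column 2 is 25 + 24 = 49.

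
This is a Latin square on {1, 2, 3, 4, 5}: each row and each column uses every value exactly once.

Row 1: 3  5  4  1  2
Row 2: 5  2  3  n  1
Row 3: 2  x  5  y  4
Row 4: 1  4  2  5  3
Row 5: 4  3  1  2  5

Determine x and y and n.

x = 1, y = 3, n = 4

For row 2, column 4: row 2 already has {1, 2, 3, 5}; that leaves 4.
For row 3, column 4: column 4 already has {1, 2, 4, 5}; that leaves 3.
For row 3, column 2: row 3 already has {2, 3, 4, 5}; that leaves 1.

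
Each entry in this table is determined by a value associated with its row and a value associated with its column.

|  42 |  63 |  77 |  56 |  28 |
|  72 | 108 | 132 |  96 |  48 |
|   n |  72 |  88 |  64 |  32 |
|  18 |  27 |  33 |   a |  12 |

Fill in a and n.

a = 24, n = 48

Each row is a constant multiple of every other row — this is a multiplication table with the headers hidden.
Row 4 is 33/77 = 3/7 times row 1, so its entry in column 4 is 56 × 3/7 = 24.
Row 3 is 88/77 = 8/7 times row 1, so its entry in column 1 is 42 × 8/7 = 48.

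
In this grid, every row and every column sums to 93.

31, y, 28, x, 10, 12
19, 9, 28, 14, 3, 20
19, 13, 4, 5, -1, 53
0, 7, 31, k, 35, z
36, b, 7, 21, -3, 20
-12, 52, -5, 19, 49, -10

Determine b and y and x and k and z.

b = 12, y = 0, x = 12, k = 22, z = -2

The known cells in row 5 total 81, leaving 93 − 81 = 12 for the blank.
The known cells in column 2 total 93, leaving 93 − 93 = 0 for the blank.
The known cells in row 1 total 81, leaving 93 − 81 = 12 for the blank.
The known cells in column 4 total 71, leaving 93 − 71 = 22 for the blank.
The known cells in row 4 total 95, leaving 93 − 95 = -2 for the blank.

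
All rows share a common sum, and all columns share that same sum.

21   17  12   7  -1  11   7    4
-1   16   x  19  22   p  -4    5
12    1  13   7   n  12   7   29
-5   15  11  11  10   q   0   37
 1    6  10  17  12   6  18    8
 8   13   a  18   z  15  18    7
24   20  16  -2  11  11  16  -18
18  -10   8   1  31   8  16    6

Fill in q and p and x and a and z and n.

Rows 1 and 5 both sum to 78, so that's the common total.
The known cells in row 3 total 81, leaving 78 − 81 = -3 for the blank.
The known cells in column 5 total 82, leaving 78 − 82 = -4 for the blank.
The known cells in row 4 total 79, leaving 78 − 79 = -1 for the blank.
The known cells in column 6 total 62, leaving 78 − 62 = 16 for the blank.
The known cells in row 2 total 73, leaving 78 − 73 = 5 for the blank.
The known cells in row 6 total 75, leaving 78 − 75 = 3 for the blank.

q = -1, p = 16, x = 5, a = 3, z = -4, n = -3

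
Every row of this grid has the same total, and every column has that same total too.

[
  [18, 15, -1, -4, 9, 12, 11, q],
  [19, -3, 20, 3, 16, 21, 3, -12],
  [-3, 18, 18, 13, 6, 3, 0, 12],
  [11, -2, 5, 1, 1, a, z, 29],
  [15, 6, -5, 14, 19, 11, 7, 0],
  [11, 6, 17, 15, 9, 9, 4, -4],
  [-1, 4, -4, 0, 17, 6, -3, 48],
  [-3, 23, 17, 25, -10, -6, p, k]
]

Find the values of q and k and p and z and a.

q = 7, k = -13, p = 34, z = 11, a = 11

Rows 2 and 3 both sum to 67, so that's the common total.
Row 1 has 18 + 15 − 1 − 4 + 9 + 12 + 11 = 60; the blank must be 67 − 60 = 7.
Column 8 has 7 − 12 + 12 + 29 + 0 − 4 + 48 = 80; the blank must be 67 − 80 = -13.
Row 8 has -3 + 23 + 17 + 25 − 10 − 6 − 13 = 33; the blank must be 67 − 33 = 34.
Column 7 has 11 + 3 + 0 + 7 + 4 − 3 + 34 = 56; the blank must be 67 − 56 = 11.
Row 4 has 11 − 2 + 5 + 1 + 1 + 11 + 29 = 56; the blank must be 67 − 56 = 11.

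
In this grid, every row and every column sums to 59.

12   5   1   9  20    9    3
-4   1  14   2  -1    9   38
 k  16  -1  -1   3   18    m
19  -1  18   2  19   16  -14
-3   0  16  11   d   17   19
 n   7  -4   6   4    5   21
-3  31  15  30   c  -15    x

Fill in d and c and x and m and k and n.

d = -1, c = 15, x = -14, m = 6, k = 18, n = 20

Row 5 has -3 + 0 + 16 + 11 + 17 + 19 = 60; the blank must be 59 − 60 = -1.
Column 5 has 20 − 1 + 3 + 19 − 1 + 4 = 44; the blank must be 59 − 44 = 15.
Row 6 has 7 − 4 + 6 + 4 + 5 + 21 = 39; the blank must be 59 − 39 = 20.
Column 1 has 12 − 4 + 19 − 3 + 20 − 3 = 41; the blank must be 59 − 41 = 18.
Row 3 has 18 + 16 − 1 − 1 + 3 + 18 = 53; the blank must be 59 − 53 = 6.
Row 7 has -3 + 31 + 15 + 30 + 15 − 15 = 73; the blank must be 59 − 73 = -14.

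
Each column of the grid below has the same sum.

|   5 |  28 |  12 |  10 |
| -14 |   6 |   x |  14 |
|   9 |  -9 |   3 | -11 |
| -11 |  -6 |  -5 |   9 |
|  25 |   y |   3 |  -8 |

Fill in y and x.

y = -5, x = 1

The complete columns each total 14.
Column 2 is missing 14 − 19 = -5 (since 28 + 6 − 9 − 6 = 19).
Column 3 is missing 14 − 13 = 1 (since 12 + 3 − 5 + 3 = 13).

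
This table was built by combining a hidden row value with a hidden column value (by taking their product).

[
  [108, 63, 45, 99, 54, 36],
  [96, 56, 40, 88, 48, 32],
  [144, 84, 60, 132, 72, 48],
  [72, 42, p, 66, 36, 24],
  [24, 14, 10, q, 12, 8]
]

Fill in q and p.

q = 22, p = 30

Each row is a constant multiple of every other row — this is a multiplication table with the headers hidden.
Row 5 is 12/54 = 2/9 times row 1, so its entry in column 4 is 99 × 2/9 = 22.
Row 4 is 36/54 = 2/3 times row 1, so its entry in column 3 is 45 × 2/3 = 30.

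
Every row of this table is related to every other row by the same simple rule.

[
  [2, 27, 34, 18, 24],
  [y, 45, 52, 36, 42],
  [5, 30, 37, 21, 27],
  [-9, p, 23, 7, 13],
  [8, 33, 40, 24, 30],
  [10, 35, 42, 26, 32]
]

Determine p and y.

The difference between any two rows is the same in every column — this is an addition table with the headers hidden.
Row 4 minus row 1 is 23 − 34 = -11, so its entry in column 2 is 27 + (-11) = 16.
Row 2 minus row 1 is 52 − 34 = 18, so its entry in column 1 is 2 + 18 = 20.

p = 16, y = 20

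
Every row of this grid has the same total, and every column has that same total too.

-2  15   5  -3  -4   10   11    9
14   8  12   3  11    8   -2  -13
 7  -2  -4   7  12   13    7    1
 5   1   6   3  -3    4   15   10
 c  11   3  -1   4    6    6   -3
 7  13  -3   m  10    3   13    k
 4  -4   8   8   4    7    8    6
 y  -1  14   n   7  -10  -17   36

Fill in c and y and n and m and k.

Rows 1 and 2 both sum to 41, so that's the common total.
Row 5 has 11 + 3 − 1 + 4 + 6 + 6 − 3 = 26; the blank must be 41 − 26 = 15.
Column 1 has -2 + 14 + 7 + 5 + 15 + 7 + 4 = 50; the blank must be 41 − 50 = -9.
Column 8 has 9 − 13 + 1 + 10 − 3 + 6 + 36 = 46; the blank must be 41 − 46 = -5.
Row 8 has -9 − 1 + 14 + 7 − 10 − 17 + 36 = 20; the blank must be 41 − 20 = 21.
Row 6 has 7 + 13 − 3 + 10 + 3 + 13 − 5 = 38; the blank must be 41 − 38 = 3.

c = 15, y = -9, n = 21, m = 3, k = -5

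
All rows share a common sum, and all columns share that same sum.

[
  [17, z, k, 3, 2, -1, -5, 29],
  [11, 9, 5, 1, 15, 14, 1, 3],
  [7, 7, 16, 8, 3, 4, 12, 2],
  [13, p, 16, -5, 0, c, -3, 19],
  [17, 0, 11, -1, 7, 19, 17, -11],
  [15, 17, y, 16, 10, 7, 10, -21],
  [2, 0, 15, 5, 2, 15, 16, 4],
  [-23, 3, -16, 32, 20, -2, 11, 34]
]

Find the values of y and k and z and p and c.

y = 5, k = 7, z = 7, p = 16, c = 3

Rows 2 and 3 both sum to 59, so that's the common total.
The known cells in column 6 total 56, leaving 59 − 56 = 3 for the blank.
The known cells in row 4 total 43, leaving 59 − 43 = 16 for the blank.
The known cells in column 2 total 52, leaving 59 − 52 = 7 for the blank.
The known cells in row 1 total 52, leaving 59 − 52 = 7 for the blank.
The known cells in row 6 total 54, leaving 59 − 54 = 5 for the blank.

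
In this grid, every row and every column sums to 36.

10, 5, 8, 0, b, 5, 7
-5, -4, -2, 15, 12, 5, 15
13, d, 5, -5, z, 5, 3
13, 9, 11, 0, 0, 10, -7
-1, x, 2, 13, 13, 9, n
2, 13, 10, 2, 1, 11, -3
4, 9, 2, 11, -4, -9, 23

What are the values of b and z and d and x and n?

The known cells in row 1 total 35, leaving 36 − 35 = 1 for the blank.
The known cells in column 5 total 23, leaving 36 − 23 = 13 for the blank.
The known cells in row 3 total 34, leaving 36 − 34 = 2 for the blank.
The known cells in column 7 total 38, leaving 36 − 38 = -2 for the blank.
The known cells in row 5 total 34, leaving 36 − 34 = 2 for the blank.

b = 1, z = 13, d = 2, x = 2, n = -2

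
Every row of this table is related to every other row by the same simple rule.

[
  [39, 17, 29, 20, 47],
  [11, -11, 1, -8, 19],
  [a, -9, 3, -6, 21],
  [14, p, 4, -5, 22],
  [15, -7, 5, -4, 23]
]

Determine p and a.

p = -8, a = 13

The difference between any two rows is the same in every column — this is an addition table with the headers hidden.
Row 4 minus row 1 is 4 − 29 = -25, so its entry in column 2 is 17 + (-25) = -8.
Row 3 minus row 1 is 3 − 29 = -26, so its entry in column 1 is 39 + (-26) = 13.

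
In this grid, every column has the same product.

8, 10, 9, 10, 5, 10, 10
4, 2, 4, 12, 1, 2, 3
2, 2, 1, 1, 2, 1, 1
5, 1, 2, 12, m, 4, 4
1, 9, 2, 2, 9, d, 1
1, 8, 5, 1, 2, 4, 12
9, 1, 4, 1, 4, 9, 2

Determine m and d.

m = 4, d = 1

Columns 3 and 4 each multiply to 2880, so every column has product 2880.
Column 5: 5×1×2×9×2×4 = 720, so the missing entry is 2880 ÷ 720 = 4.
Column 6: 10×2×1×4×4×9 = 2880, so the missing entry is 2880 ÷ 2880 = 1.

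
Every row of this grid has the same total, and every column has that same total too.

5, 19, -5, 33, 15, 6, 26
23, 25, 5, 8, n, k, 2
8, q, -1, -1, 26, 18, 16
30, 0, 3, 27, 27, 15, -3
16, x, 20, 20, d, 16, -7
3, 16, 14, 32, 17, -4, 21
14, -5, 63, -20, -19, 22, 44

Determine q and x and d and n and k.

q = 33, x = 11, d = 23, n = 10, k = 26

Rows 1 and 4 both sum to 99, so that's the common total.
The known cells in row 3 total 66, leaving 99 − 66 = 33 for the blank.
The known cells in column 6 total 73, leaving 99 − 73 = 26 for the blank.
The known cells in row 2 total 89, leaving 99 − 89 = 10 for the blank.
The known cells in column 5 total 76, leaving 99 − 76 = 23 for the blank.
The known cells in row 5 total 88, leaving 99 − 88 = 11 for the blank.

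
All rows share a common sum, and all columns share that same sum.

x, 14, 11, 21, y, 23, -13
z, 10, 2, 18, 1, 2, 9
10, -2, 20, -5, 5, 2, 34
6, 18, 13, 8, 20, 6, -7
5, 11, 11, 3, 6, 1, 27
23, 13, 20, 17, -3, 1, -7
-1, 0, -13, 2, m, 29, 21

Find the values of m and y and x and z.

Rows 3 and 4 both sum to 64, so that's the common total.
Row 2 has 10 + 2 + 18 + 1 + 2 + 9 = 42; the blank must be 64 − 42 = 22.
Row 7 has -1 + 0 − 13 + 2 + 29 + 21 = 38; the blank must be 64 − 38 = 26.
Column 5 has 1 + 5 + 20 + 6 − 3 + 26 = 55; the blank must be 64 − 55 = 9.
Row 1 has 14 + 11 + 21 + 9 + 23 − 13 = 65; the blank must be 64 − 65 = -1.

m = 26, y = 9, x = -1, z = 22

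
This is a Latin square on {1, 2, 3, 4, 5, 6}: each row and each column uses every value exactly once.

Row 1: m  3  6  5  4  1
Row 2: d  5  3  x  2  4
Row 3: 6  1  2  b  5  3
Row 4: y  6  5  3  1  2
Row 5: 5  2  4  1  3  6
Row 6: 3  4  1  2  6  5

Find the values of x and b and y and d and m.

Cell (1,1): row 1 already has {1, 3, 4, 5, 6} → 2.
Cell (4,1): row 4 already has {1, 2, 3, 5, 6} → 4.
Cell (3,4): row 3 already has {1, 2, 3, 5, 6} → 4.
Cell (2,1): column 1 already has {2, 3, 4, 5, 6} → 1.
At (row 2, col 4): row 2 already has {1, 2, 3, 4, 5}, so the value is 6.

x = 6, b = 4, y = 4, d = 1, m = 2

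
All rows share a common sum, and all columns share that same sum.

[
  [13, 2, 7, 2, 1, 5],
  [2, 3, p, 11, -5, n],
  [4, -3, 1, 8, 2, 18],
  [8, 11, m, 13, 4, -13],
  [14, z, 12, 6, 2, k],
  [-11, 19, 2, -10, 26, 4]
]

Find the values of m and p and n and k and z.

Rows 1 and 3 both sum to 30, so that's the common total.
Row 4: 8 + 11 + 13 + 4 − 13 = 23, so its missing entry is 30 − 23 = 7.
Column 3: 7 + 1 + 7 + 12 + 2 = 29, so its missing entry is 30 − 29 = 1.
Row 2: 2 + 3 + 1 + 11 − 5 = 12, so its missing entry is 30 − 12 = 18.
Column 6: 5 + 18 + 18 − 13 + 4 = 32, so its missing entry is 30 − 32 = -2.
Row 5: 14 + 12 + 6 + 2 − 2 = 32, so its missing entry is 30 − 32 = -2.

m = 7, p = 1, n = 18, k = -2, z = -2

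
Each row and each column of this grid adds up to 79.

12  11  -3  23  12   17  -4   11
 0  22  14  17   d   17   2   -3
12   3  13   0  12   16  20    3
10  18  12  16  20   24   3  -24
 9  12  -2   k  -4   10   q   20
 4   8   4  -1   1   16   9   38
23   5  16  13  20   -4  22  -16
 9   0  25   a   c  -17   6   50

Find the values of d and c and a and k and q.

d = 10, c = 8, a = -2, k = 13, q = 21

The known cells in column 7 total 58, leaving 79 − 58 = 21 for the blank.
The known cells in row 5 total 66, leaving 79 − 66 = 13 for the blank.
The known cells in row 2 total 69, leaving 79 − 69 = 10 for the blank.
The known cells in column 5 total 71, leaving 79 − 71 = 8 for the blank.
The known cells in row 8 total 81, leaving 79 − 81 = -2 for the blank.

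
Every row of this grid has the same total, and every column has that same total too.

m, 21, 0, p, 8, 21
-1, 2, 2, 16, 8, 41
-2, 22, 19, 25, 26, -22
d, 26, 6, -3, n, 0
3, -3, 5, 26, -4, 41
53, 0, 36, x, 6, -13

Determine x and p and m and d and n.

Rows 2 and 3 both sum to 68, so that's the common total.
Column 5 has 8 + 8 + 26 − 4 + 6 = 44; the blank must be 68 − 44 = 24.
Row 4 has 26 + 6 − 3 + 24 + 0 = 53; the blank must be 68 − 53 = 15.
Column 1 has -1 − 2 + 15 + 3 + 53 = 68; the blank must be 68 − 68 = 0.
Row 1 has 0 + 21 + 0 + 8 + 21 = 50; the blank must be 68 − 50 = 18.
Row 6 has 53 + 0 + 36 + 6 − 13 = 82; the blank must be 68 − 82 = -14.

x = -14, p = 18, m = 0, d = 15, n = 24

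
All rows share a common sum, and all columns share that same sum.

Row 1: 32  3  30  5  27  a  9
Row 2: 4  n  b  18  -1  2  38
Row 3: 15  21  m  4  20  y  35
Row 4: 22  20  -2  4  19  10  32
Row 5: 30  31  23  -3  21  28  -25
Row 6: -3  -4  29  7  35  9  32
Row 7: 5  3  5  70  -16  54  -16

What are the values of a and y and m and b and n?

Rows 4 and 5 both sum to 105, so that's the common total.
Column 2 has 3 + 21 + 20 + 31 − 4 + 3 = 74; the blank must be 105 − 74 = 31.
Row 2 has 4 + 31 + 18 − 1 + 2 + 38 = 92; the blank must be 105 − 92 = 13.
Row 1 has 32 + 3 + 30 + 5 + 27 + 9 = 106; the blank must be 105 − 106 = -1.
Column 3 has 30 + 13 − 2 + 23 + 29 + 5 = 98; the blank must be 105 − 98 = 7.
Row 3 has 15 + 21 + 7 + 4 + 20 + 35 = 102; the blank must be 105 − 102 = 3.

a = -1, y = 3, m = 7, b = 13, n = 31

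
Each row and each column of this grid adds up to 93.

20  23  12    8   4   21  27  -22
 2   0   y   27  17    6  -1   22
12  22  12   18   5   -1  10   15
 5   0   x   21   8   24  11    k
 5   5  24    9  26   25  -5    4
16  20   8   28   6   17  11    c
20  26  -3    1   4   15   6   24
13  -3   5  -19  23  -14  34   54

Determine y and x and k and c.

y = 20, x = 15, k = 9, c = -13

Row 2: 2 + 0 + 27 + 17 + 6 − 1 + 22 = 73, so its missing entry is 93 − 73 = 20.
Column 3: 12 + 20 + 12 + 24 + 8 − 3 + 5 = 78, so its missing entry is 93 − 78 = 15.
Row 4: 5 + 0 + 15 + 21 + 8 + 24 + 11 = 84, so its missing entry is 93 − 84 = 9.
Row 6: 16 + 20 + 8 + 28 + 6 + 17 + 11 = 106, so its missing entry is 93 − 106 = -13.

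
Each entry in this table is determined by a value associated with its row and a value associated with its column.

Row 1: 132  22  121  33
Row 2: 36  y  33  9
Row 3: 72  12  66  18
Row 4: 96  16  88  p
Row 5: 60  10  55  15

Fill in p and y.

Each row is a constant multiple of every other row — this is a multiplication table with the headers hidden.
Row 4 is 88/121 = 8/11 times row 1, so its entry in column 4 is 33 × 8/11 = 24.
Row 2 is 33/121 = 3/11 times row 1, so its entry in column 2 is 22 × 3/11 = 6.

p = 24, y = 6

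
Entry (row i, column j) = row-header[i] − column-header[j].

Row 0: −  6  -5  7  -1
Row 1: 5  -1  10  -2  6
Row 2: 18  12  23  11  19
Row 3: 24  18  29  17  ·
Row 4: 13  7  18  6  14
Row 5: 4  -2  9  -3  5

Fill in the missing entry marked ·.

24 − (-1) = 25.

25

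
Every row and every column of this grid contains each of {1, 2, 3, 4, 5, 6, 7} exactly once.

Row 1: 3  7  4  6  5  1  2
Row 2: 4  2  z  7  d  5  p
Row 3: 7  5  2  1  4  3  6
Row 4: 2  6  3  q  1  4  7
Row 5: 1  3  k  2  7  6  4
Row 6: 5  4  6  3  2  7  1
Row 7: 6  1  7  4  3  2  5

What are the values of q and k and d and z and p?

For row 2, column 5: column 5 already has {1, 2, 3, 4, 5, 7}; that leaves 6.
For row 5, column 3: row 5 already has {1, 2, 3, 4, 6, 7}; that leaves 5.
Cell (2,3): column 3 already has {2, 3, 4, 5, 6, 7} → 1.
For row 4, column 4: row 4 already has {1, 2, 3, 4, 6, 7}; that leaves 5.
Cell (2,7): row 2 already has {1, 2, 4, 5, 6, 7} → 3.

q = 5, k = 5, d = 6, z = 1, p = 3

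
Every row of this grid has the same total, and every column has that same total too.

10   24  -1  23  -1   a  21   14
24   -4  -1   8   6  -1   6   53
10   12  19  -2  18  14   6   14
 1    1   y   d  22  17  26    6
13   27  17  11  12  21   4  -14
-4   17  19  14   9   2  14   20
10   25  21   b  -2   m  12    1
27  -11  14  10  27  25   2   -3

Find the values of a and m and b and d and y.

a = 1, m = 12, b = 12, d = 15, y = 3

Rows 2 and 3 both sum to 91, so that's the common total.
The known cells in row 1 total 90, leaving 91 − 90 = 1 for the blank.
The known cells in column 6 total 79, leaving 91 − 79 = 12 for the blank.
The known cells in column 3 total 88, leaving 91 − 88 = 3 for the blank.
The known cells in row 4 total 76, leaving 91 − 76 = 15 for the blank.
The known cells in row 7 total 79, leaving 91 − 79 = 12 for the blank.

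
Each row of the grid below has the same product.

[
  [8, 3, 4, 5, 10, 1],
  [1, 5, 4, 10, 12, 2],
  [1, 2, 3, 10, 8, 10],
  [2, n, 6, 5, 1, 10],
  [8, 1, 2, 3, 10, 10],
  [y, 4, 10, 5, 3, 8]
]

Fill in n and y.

n = 8, y = 1

Rows 1 and 5 each multiply to 4800, so every row has product 4800.
Row 4: 2×6×5×1×10 = 600, so the missing entry is 4800 ÷ 600 = 8.
Row 6: 4×10×5×3×8 = 4800, so the missing entry is 4800 ÷ 4800 = 1.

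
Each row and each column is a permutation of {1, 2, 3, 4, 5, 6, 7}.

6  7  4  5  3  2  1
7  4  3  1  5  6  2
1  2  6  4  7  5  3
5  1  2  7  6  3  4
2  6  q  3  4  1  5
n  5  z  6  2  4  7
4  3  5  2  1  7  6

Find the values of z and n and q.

z = 1, n = 3, q = 7

For row 6, column 1: column 1 already has {1, 2, 4, 5, 6, 7}; that leaves 3.
For row 5, column 3: row 5 already has {1, 2, 3, 4, 5, 6}; that leaves 7.
For row 6, column 3: row 6 already has {2, 3, 4, 5, 6, 7}; that leaves 1.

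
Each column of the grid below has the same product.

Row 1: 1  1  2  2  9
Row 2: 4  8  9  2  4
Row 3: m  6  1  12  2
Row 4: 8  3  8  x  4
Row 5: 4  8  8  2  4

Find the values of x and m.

Columns 2 and 5 each multiply to 1152, so every column has product 1152.
Column 4: 2×2×12×2 = 96, so the missing entry is 1152 ÷ 96 = 12.
Column 1: 1×4×8×4 = 128, so the missing entry is 1152 ÷ 128 = 9.

x = 12, m = 9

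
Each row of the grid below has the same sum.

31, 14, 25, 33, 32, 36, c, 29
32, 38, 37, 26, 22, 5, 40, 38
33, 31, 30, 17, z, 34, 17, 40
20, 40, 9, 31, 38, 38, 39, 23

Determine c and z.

The complete rows each total 238.
Row 1 is missing 238 − 200 = 38 (since 31 + 14 + 25 + 33 + 32 + 36 + 29 = 200).
Row 3 is missing 238 − 202 = 36 (since 33 + 31 + 30 + 17 + 34 + 17 + 40 = 202).

c = 38, z = 36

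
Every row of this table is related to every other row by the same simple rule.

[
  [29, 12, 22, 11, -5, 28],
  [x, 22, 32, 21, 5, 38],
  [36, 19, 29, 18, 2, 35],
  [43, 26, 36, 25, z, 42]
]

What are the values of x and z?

x = 39, z = 9

The difference between any two rows is the same in every column — this is an addition table with the headers hidden.
Row 2 minus row 1 is 38 − 28 = 10, so its entry in column 1 is 29 + 10 = 39.
Row 4 minus row 1 is 42 − 28 = 14, so its entry in column 5 is -5 + 14 = 9.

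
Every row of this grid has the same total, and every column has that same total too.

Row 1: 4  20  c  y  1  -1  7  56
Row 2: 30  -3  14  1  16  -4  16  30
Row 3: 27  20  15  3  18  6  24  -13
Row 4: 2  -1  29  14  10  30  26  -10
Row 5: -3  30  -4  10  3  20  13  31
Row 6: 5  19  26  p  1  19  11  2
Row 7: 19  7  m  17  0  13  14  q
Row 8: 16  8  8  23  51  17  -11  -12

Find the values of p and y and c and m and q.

Rows 2 and 3 both sum to 100, so that's the common total.
Column 8: 56 + 30 − 13 − 10 + 31 + 2 − 12 = 84, so its missing entry is 100 − 84 = 16.
Row 7: 19 + 7 + 17 + 0 + 13 + 14 + 16 = 86, so its missing entry is 100 − 86 = 14.
Column 3: 14 + 15 + 29 − 4 + 26 + 14 + 8 = 102, so its missing entry is 100 − 102 = -2.
Row 1: 4 + 20 − 2 + 1 − 1 + 7 + 56 = 85, so its missing entry is 100 − 85 = 15.
Row 6: 5 + 19 + 26 + 1 + 19 + 11 + 2 = 83, so its missing entry is 100 − 83 = 17.

p = 17, y = 15, c = -2, m = 14, q = 16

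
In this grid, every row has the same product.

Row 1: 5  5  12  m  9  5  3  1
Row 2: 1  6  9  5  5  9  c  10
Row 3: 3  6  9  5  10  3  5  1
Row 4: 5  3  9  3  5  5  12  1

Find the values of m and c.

m = 3, c = 1

Rows 3 and 4 each multiply to 121500, so every row has product 121500.
Row 1: 5×5×12×9×5×3×1 = 40500, so the missing entry is 121500 ÷ 40500 = 3.
Row 2: 1×6×9×5×5×9×10 = 121500, so the missing entry is 121500 ÷ 121500 = 1.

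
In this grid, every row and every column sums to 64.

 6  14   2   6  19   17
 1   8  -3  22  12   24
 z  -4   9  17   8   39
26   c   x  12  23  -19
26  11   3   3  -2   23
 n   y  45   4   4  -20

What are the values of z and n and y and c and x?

Row 3: -4 + 9 + 17 + 8 + 39 = 69, so its missing entry is 64 − 69 = -5.
Column 1: 6 + 1 − 5 + 26 + 26 = 54, so its missing entry is 64 − 54 = 10.
Row 6: 10 + 45 + 4 + 4 − 20 = 43, so its missing entry is 64 − 43 = 21.
Column 2: 14 + 8 − 4 + 11 + 21 = 50, so its missing entry is 64 − 50 = 14.
Row 4: 26 + 14 + 12 + 23 − 19 = 56, so its missing entry is 64 − 56 = 8.

z = -5, n = 10, y = 21, c = 14, x = 8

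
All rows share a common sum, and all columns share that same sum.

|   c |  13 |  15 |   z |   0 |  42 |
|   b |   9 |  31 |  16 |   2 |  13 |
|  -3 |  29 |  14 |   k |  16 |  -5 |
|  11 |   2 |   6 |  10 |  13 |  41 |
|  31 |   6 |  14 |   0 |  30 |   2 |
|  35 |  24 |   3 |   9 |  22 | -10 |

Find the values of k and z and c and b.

Rows 4 and 5 both sum to 83, so that's the common total.
Row 3: -3 + 29 + 14 + 16 − 5 = 51, so its missing entry is 83 − 51 = 32.
Row 2: 9 + 31 + 16 + 2 + 13 = 71, so its missing entry is 83 − 71 = 12.
Column 4: 16 + 32 + 10 + 0 + 9 = 67, so its missing entry is 83 − 67 = 16.
Row 1: 13 + 15 + 16 + 0 + 42 = 86, so its missing entry is 83 − 86 = -3.

k = 32, z = 16, c = -3, b = 12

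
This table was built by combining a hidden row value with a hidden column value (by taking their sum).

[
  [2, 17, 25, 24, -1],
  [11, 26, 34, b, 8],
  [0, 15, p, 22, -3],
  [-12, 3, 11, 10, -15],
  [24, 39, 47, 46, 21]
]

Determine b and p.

The difference between any two rows is the same in every column — this is an addition table with the headers hidden.
Row 2 minus row 1 is 8 − (-1) = 9, so its entry in column 4 is 24 + 9 = 33.
Row 3 minus row 1 is -3 − (-1) = -2, so its entry in column 3 is 25 + (-2) = 23.

b = 33, p = 23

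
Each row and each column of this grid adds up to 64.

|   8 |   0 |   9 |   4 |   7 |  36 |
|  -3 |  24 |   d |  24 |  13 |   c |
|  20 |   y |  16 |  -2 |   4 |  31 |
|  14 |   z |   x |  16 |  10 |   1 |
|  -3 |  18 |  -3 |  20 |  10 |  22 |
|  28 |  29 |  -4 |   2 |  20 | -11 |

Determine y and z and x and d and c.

Row 3: 20 + 16 − 2 + 4 + 31 = 69, so its missing entry is 64 − 69 = -5.
Column 6: 36 + 31 + 1 + 22 − 11 = 79, so its missing entry is 64 − 79 = -15.
Row 2: -3 + 24 + 24 + 13 − 15 = 43, so its missing entry is 64 − 43 = 21.
Column 2: 0 + 24 − 5 + 18 + 29 = 66, so its missing entry is 64 − 66 = -2.
Row 4: 14 − 2 + 16 + 10 + 1 = 39, so its missing entry is 64 − 39 = 25.

y = -5, z = -2, x = 25, d = 21, c = -15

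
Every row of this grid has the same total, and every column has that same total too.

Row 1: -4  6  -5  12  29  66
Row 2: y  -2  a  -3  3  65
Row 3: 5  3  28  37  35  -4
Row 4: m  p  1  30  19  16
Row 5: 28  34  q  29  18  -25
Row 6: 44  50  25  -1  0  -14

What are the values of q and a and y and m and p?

q = 20, a = 35, y = 6, m = 25, p = 13

Rows 1 and 3 both sum to 104, so that's the common total.
Column 2: 6 − 2 + 3 + 34 + 50 = 91, so its missing entry is 104 − 91 = 13.
Row 5: 28 + 34 + 29 + 18 − 25 = 84, so its missing entry is 104 − 84 = 20.
Column 3: -5 + 28 + 1 + 20 + 25 = 69, so its missing entry is 104 − 69 = 35.
Row 4: 13 + 1 + 30 + 19 + 16 = 79, so its missing entry is 104 − 79 = 25.
Row 2: -2 + 35 − 3 + 3 + 65 = 98, so its missing entry is 104 − 98 = 6.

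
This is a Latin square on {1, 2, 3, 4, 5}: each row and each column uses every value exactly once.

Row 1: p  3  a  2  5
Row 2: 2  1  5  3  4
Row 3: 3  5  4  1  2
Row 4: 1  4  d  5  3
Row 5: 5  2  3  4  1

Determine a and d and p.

Cell (4,3): row 4 already has {1, 3, 4, 5} → 2.
For row 1, column 3: column 3 already has {2, 3, 4, 5}; that leaves 1.
Cell (1,1): row 1 already has {1, 2, 3, 5} → 4.

a = 1, d = 2, p = 4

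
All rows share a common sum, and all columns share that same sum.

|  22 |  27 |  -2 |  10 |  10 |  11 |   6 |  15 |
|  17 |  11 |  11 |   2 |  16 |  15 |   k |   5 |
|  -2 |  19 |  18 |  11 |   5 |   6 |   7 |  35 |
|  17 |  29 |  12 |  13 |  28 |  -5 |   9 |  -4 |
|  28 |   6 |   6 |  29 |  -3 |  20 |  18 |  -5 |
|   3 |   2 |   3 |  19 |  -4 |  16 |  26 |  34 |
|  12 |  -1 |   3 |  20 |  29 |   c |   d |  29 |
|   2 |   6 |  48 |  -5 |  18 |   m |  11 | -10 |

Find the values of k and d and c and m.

k = 22, d = 0, c = 7, m = 29

Rows 1 and 3 both sum to 99, so that's the common total.
Row 2: 17 + 11 + 11 + 2 + 16 + 15 + 5 = 77, so its missing entry is 99 − 77 = 22.
Column 7: 6 + 22 + 7 + 9 + 18 + 26 + 11 = 99, so its missing entry is 99 − 99 = 0.
Row 8: 2 + 6 + 48 − 5 + 18 + 11 − 10 = 70, so its missing entry is 99 − 70 = 29.
Row 7: 12 − 1 + 3 + 20 + 29 + 0 + 29 = 92, so its missing entry is 99 − 92 = 7.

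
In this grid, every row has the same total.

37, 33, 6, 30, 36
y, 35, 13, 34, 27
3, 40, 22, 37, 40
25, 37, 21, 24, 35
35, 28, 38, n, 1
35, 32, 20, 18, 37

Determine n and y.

n = 40, y = 33

The complete rows each total 142.
Row 5 is missing 142 − 102 = 40 (since 35 + 28 + 38 + 1 = 102).
Row 2 is missing 142 − 109 = 33 (since 35 + 13 + 34 + 27 = 109).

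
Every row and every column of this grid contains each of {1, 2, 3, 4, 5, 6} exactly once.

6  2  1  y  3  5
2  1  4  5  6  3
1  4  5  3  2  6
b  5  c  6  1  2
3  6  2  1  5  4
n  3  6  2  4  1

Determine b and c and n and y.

b = 4, c = 3, n = 5, y = 4

For row 4, column 3: column 3 already has {1, 2, 4, 5, 6}; that leaves 3.
For row 1, column 4: row 1 already has {1, 2, 3, 5, 6}; that leaves 4.
At (row 6, col 1): row 6 already has {1, 2, 3, 4, 6}, so the value is 5.
At (row 4, col 1): row 4 already has {1, 2, 3, 5, 6}, so the value is 4.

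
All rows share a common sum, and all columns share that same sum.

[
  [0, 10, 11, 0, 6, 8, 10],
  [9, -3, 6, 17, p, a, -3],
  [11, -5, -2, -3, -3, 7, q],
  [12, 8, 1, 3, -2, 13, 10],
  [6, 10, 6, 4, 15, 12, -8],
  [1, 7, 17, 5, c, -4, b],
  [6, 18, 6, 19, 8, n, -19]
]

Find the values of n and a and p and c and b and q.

n = 7, a = 2, p = 17, c = 4, b = 15, q = 40

Rows 1 and 4 both sum to 45, so that's the common total.
The known cells in row 7 total 38, leaving 45 − 38 = 7 for the blank.
The known cells in column 6 total 43, leaving 45 − 43 = 2 for the blank.
The known cells in row 2 total 28, leaving 45 − 28 = 17 for the blank.
The known cells in column 5 total 41, leaving 45 − 41 = 4 for the blank.
The known cells in row 3 total 5, leaving 45 − 5 = 40 for the blank.
The known cells in row 6 total 30, leaving 45 − 30 = 15 for the blank.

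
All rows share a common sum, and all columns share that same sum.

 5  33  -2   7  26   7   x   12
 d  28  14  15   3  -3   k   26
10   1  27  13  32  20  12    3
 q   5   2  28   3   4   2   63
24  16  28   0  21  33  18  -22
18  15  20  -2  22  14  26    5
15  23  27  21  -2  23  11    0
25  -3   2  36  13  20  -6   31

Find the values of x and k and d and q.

x = 30, k = 25, d = 10, q = 11

Rows 3 and 5 both sum to 118, so that's the common total.
The known cells in row 4 total 107, leaving 118 − 107 = 11 for the blank.
The known cells in column 1 total 108, leaving 118 − 108 = 10 for the blank.
The known cells in row 2 total 93, leaving 118 − 93 = 25 for the blank.
The known cells in row 1 total 88, leaving 118 − 88 = 30 for the blank.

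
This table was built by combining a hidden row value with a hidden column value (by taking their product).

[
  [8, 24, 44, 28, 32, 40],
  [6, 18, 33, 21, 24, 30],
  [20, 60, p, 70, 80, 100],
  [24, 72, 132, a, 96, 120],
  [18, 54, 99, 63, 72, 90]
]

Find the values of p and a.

Each row is a constant multiple of every other row — this is a multiplication table with the headers hidden.
Row 3 is 100/40 = 5/2 times row 1, so its entry in column 3 is 44 × 5/2 = 110.
Row 4 is 120/40 = 3/1 times row 1, so its entry in column 4 is 28 × 3/1 = 84.

p = 110, a = 84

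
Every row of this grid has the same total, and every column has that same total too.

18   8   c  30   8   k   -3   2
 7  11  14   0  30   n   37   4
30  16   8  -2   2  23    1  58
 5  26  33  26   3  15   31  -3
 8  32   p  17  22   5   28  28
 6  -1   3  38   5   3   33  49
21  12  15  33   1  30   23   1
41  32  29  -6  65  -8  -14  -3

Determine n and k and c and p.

n = 33, k = 35, c = 38, p = -4

Rows 3 and 4 both sum to 136, so that's the common total.
The known cells in row 5 total 140, leaving 136 − 140 = -4 for the blank.
The known cells in column 3 total 98, leaving 136 − 98 = 38 for the blank.
The known cells in row 1 total 101, leaving 136 − 101 = 35 for the blank.
The known cells in row 2 total 103, leaving 136 − 103 = 33 for the blank.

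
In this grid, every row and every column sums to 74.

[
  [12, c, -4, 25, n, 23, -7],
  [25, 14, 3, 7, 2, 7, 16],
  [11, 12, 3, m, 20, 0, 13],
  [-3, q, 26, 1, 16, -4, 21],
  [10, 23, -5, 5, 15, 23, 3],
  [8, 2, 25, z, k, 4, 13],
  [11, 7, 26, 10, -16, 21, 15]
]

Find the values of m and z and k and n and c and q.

Row 4: -3 + 26 + 1 + 16 − 4 + 21 = 57, so its missing entry is 74 − 57 = 17.
Column 2: 14 + 12 + 17 + 23 + 2 + 7 = 75, so its missing entry is 74 − 75 = -1.
Row 1: 12 − 1 − 4 + 25 + 23 − 7 = 48, so its missing entry is 74 − 48 = 26.
Column 5: 26 + 2 + 20 + 16 + 15 − 16 = 63, so its missing entry is 74 − 63 = 11.
Row 3: 11 + 12 + 3 + 20 + 0 + 13 = 59, so its missing entry is 74 − 59 = 15.
Row 6: 8 + 2 + 25 + 11 + 4 + 13 = 63, so its missing entry is 74 − 63 = 11.

m = 15, z = 11, k = 11, n = 26, c = -1, q = 17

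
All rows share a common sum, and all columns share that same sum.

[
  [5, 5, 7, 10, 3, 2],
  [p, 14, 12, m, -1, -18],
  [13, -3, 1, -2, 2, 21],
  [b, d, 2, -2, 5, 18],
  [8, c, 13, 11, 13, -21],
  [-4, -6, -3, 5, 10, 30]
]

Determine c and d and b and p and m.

c = 8, d = 14, b = -5, p = 15, m = 10

Rows 1 and 3 both sum to 32, so that's the common total.
Column 4 has 10 − 2 − 2 + 11 + 5 = 22; the blank must be 32 − 22 = 10.
Row 2 has 14 + 12 + 10 − 1 − 18 = 17; the blank must be 32 − 17 = 15.
Column 1 has 5 + 15 + 13 + 8 − 4 = 37; the blank must be 32 − 37 = -5.
Row 4 has -5 + 2 − 2 + 5 + 18 = 18; the blank must be 32 − 18 = 14.
Row 5 has 8 + 13 + 11 + 13 − 21 = 24; the blank must be 32 − 24 = 8.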